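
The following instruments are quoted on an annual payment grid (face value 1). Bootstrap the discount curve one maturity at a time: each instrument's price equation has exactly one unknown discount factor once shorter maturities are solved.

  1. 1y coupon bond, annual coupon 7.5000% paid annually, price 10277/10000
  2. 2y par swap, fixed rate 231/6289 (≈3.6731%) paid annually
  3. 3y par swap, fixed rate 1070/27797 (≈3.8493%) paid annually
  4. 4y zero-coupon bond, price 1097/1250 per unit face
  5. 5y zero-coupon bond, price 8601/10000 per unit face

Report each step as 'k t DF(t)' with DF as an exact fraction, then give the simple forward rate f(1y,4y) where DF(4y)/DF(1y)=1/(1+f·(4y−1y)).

step 1 [1y] bond c/1=3/40: DF=(10277/10000 − 3/40·(0))/(1+3/40) = 239/250 ≈ 0.956000
step 2 [2y] swap r/1=231/6289: DF=(1 − 231/6289·(0.956000))/(1+231/6289) = 9307/10000 ≈ 0.930700
step 3 [3y] swap r/1=1070/27797: DF=(1 − 1070/27797·(0.956000+0.930700))/(1+1070/27797) = 893/1000 ≈ 0.893000
step 4 [4y] zero: DF = P = 1097/1250 ≈ 0.877600
step 5 [5y] zero: DF = P = 8601/10000 ≈ 0.860100

1 1 239/250
2 2 9307/10000
3 3 893/1000
4 4 1097/1250
5 5 8601/10000
f(1y,4y) = ((239/250)/(1097/1250) − 1)/(3) = 98/3291 ≈ 2.9778%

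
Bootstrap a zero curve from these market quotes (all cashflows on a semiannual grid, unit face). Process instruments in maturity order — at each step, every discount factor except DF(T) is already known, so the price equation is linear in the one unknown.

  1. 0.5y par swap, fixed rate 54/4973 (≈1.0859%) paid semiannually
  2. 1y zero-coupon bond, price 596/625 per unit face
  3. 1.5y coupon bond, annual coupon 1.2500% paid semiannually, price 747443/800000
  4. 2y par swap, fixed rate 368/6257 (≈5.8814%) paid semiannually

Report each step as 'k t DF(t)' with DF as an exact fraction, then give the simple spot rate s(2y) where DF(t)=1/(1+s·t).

step 1 [0.5y] swap r/2=27/4973: DF=(1 − 27/4973·(0))/(1+27/4973) = 4973/5000 ≈ 0.994600
step 2 [1y] zero: DF = P = 596/625 ≈ 0.953600
step 3 [1.5y] bond c/2=1/160: DF=(747443/800000 − 1/160·(0.994600+0.953600))/(1+1/160) = 2291/2500 ≈ 0.916400
step 4 [2y] swap r/2=184/6257: DF=(1 − 184/6257·(0.994600+0.953600+0.916400))/(1+184/6257) = 556/625 ≈ 0.889600

1 1/2 4973/5000
2 1 596/625
3 3/2 2291/2500
4 2 556/625
s(2y) = (1/(556/625) − 1)/(2) = 69/1112 ≈ 6.2050%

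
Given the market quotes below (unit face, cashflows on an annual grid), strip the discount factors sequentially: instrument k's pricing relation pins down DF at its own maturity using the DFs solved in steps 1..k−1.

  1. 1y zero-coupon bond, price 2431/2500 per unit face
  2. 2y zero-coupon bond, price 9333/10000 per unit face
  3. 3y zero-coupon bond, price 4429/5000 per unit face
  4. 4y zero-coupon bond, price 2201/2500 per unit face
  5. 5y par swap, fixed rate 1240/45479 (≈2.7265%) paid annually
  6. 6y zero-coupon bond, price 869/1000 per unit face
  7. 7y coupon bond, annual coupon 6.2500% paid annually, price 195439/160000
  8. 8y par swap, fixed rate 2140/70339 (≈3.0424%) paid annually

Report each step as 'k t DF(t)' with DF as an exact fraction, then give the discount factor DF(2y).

step 1 [1y] zero: DF = P = 2431/2500 ≈ 0.972400
step 2 [2y] zero: DF = P = 9333/10000 ≈ 0.933300
step 3 [3y] zero: DF = P = 4429/5000 ≈ 0.885800
step 4 [4y] zero: DF = P = 2201/2500 ≈ 0.880400
step 5 [5y] swap r/1=1240/45479: DF=(1 − 1240/45479·(0.972400+0.933300+0.885800+0.880400))/(1+1240/45479) = 219/250 ≈ 0.876000
step 6 [6y] zero: DF = P = 869/1000 ≈ 0.869000
step 7 [7y] bond c/1=1/16: DF=(195439/160000 − 1/16·(0.972400+0.933300+0.885800+0.880400+0.876000+0.869000))/(1+1/16) = 831/1000 ≈ 0.831000
step 8 [8y] swap r/1=2140/70339: DF=(1 − 2140/70339·(0.972400+0.933300+0.885800+0.880400+0.876000+0.869000+0.831000))/(1+2140/70339) = 393/500 ≈ 0.786000

1 1 2431/2500
2 2 9333/10000
3 3 4429/5000
4 4 2201/2500
5 5 219/250
6 6 869/1000
7 7 831/1000
8 8 393/500
DF(2y) = 9333/10000 ≈ 0.933300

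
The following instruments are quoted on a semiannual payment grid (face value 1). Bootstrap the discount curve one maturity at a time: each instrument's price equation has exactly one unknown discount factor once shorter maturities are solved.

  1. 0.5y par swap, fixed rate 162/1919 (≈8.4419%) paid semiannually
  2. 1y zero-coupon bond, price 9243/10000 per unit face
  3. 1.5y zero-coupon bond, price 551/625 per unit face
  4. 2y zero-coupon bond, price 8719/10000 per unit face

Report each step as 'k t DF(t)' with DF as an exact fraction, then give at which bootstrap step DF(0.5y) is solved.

step 1 [0.5y] swap r/2=81/1919: DF=(1 − 81/1919·(0))/(1+81/1919) = 1919/2000 ≈ 0.959500
step 2 [1y] zero: DF = P = 9243/10000 ≈ 0.924300
step 3 [1.5y] zero: DF = P = 551/625 ≈ 0.881600
step 4 [2y] zero: DF = P = 8719/10000 ≈ 0.871900

1 1/2 1919/2000
2 1 9243/10000
3 3/2 551/625
4 2 8719/10000
DF(0.5y) is solved at step 1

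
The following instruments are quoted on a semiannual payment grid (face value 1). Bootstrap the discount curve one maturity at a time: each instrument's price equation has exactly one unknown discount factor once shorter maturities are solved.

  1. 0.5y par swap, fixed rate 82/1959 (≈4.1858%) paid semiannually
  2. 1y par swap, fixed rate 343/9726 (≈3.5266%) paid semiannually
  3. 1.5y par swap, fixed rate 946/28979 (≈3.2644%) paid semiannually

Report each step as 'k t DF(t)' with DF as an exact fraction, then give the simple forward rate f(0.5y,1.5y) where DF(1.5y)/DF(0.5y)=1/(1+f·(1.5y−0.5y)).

step 1 [0.5y] swap r/2=41/1959: DF=(1 − 41/1959·(0))/(1+41/1959) = 1959/2000 ≈ 0.979500
step 2 [1y] swap r/2=343/19452: DF=(1 − 343/19452·(0.979500))/(1+343/19452) = 9657/10000 ≈ 0.965700
step 3 [1.5y] swap r/2=473/28979: DF=(1 − 473/28979·(0.979500+0.965700))/(1+473/28979) = 9527/10000 ≈ 0.952700

1 1/2 1959/2000
2 1 9657/10000
3 3/2 9527/10000
f(0.5y,1.5y) = ((1959/2000)/(9527/10000) − 1)/(1) = 268/9527 ≈ 2.8131%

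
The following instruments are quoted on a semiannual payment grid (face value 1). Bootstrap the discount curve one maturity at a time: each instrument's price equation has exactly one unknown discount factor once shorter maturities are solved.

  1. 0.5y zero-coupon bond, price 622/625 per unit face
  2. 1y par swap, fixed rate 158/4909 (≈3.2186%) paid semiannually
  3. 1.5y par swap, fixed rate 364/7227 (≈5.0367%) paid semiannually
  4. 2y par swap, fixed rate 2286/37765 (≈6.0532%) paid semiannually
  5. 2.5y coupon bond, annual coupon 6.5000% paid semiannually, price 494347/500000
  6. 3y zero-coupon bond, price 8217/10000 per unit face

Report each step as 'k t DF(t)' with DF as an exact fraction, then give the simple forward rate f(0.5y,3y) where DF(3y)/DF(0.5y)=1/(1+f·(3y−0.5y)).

1 1/2 622/625
2 1 2421/2500
3 3/2 1159/1250
4 2 8857/10000
5 5/2 8387/10000
6 3 8217/10000
f(0.5y,3y) = ((622/625)/(8217/10000) − 1)/(5/2) = 694/8217 ≈ 8.4459%

step 1 [0.5y] zero: DF = P = 622/625 ≈ 0.995200
step 2 [1y] swap r/2=79/4909: DF=(1 − 79/4909·(0.995200))/(1+79/4909) = 2421/2500 ≈ 0.968400
step 3 [1.5y] swap r/2=182/7227: DF=(1 − 182/7227·(0.995200+0.968400))/(1+182/7227) = 1159/1250 ≈ 0.927200
step 4 [2y] swap r/2=1143/37765: DF=(1 − 1143/37765·(0.995200+0.968400+0.927200))/(1+1143/37765) = 8857/10000 ≈ 0.885700
step 5 [2.5y] bond c/2=13/400: DF=(494347/500000 − 13/400·(0.995200+0.968400+0.927200+0.885700))/(1+13/400) = 8387/10000 ≈ 0.838700
step 6 [3y] zero: DF = P = 8217/10000 ≈ 0.821700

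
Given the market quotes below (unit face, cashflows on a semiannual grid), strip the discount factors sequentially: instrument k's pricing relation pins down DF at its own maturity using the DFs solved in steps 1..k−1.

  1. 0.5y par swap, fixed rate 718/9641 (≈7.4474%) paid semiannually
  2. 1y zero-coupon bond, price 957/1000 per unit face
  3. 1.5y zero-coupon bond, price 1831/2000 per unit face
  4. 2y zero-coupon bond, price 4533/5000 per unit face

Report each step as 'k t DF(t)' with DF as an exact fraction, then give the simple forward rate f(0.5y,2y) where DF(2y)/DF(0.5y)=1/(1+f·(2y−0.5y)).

step 1 [0.5y] swap r/2=359/9641: DF=(1 − 359/9641·(0))/(1+359/9641) = 9641/10000 ≈ 0.964100
step 2 [1y] zero: DF = P = 957/1000 ≈ 0.957000
step 3 [1.5y] zero: DF = P = 1831/2000 ≈ 0.915500
step 4 [2y] zero: DF = P = 4533/5000 ≈ 0.906600

1 1/2 9641/10000
2 1 957/1000
3 3/2 1831/2000
4 2 4533/5000
f(0.5y,2y) = ((9641/10000)/(4533/5000) − 1)/(3/2) = 575/13599 ≈ 4.2283%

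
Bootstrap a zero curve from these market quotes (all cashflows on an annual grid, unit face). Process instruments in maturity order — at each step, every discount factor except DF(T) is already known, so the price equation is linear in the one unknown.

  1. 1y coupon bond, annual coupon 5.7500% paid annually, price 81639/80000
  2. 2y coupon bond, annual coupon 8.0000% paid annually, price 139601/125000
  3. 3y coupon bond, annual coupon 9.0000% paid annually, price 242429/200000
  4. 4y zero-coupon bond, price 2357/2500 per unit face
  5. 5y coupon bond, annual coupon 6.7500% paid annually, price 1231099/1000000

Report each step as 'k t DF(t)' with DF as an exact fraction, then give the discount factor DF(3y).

step 1 [1y] bond c/1=23/400: DF=(81639/80000 − 23/400·(0))/(1+23/400) = 193/200 ≈ 0.965000
step 2 [2y] bond c/1=2/25: DF=(139601/125000 − 2/25·(0.965000))/(1+2/25) = 4813/5000 ≈ 0.962600
step 3 [3y] bond c/1=9/100: DF=(242429/200000 − 9/100·(0.965000+0.962600))/(1+9/100) = 9529/10000 ≈ 0.952900
step 4 [4y] zero: DF = P = 2357/2500 ≈ 0.942800
step 5 [5y] bond c/1=27/400: DF=(1231099/1000000 − 27/400·(0.965000+0.962600+0.952900+0.942800))/(1+27/400) = 1823/2000 ≈ 0.911500

1 1 193/200
2 2 4813/5000
3 3 9529/10000
4 4 2357/2500
5 5 1823/2000
DF(3y) = 9529/10000 ≈ 0.952900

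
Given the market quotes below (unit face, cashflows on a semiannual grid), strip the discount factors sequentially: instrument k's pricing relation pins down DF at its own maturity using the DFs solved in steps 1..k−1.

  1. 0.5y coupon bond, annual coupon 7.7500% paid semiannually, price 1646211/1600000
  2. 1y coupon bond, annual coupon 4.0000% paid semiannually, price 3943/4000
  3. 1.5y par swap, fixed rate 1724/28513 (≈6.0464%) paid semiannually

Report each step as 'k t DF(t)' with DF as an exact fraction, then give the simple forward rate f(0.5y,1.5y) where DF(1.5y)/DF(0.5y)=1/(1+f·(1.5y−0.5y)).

1 1/2 1981/2000
2 1 947/1000
3 3/2 4569/5000
f(0.5y,1.5y) = ((1981/2000)/(4569/5000) − 1)/(1) = 767/9138 ≈ 8.3935%

step 1 [0.5y] bond c/2=31/800: DF=(1646211/1600000 − 31/800·(0))/(1+31/800) = 1981/2000 ≈ 0.990500
step 2 [1y] bond c/2=1/50: DF=(3943/4000 − 1/50·(0.990500))/(1+1/50) = 947/1000 ≈ 0.947000
step 3 [1.5y] swap r/2=862/28513: DF=(1 − 862/28513·(0.990500+0.947000))/(1+862/28513) = 4569/5000 ≈ 0.913800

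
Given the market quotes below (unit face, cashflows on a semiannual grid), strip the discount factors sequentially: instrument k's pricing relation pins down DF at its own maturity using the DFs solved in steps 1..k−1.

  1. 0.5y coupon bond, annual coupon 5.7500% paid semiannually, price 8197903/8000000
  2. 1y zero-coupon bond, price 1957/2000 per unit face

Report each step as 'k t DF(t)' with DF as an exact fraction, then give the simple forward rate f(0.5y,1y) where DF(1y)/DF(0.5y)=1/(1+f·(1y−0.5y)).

step 1 [0.5y] bond c/2=23/800: DF=(8197903/8000000 − 23/800·(0))/(1+23/800) = 9961/10000 ≈ 0.996100
step 2 [1y] zero: DF = P = 1957/2000 ≈ 0.978500

1 1/2 9961/10000
2 1 1957/2000
f(0.5y,1y) = ((9961/10000)/(1957/2000) − 1)/(1/2) = 352/9785 ≈ 3.5973%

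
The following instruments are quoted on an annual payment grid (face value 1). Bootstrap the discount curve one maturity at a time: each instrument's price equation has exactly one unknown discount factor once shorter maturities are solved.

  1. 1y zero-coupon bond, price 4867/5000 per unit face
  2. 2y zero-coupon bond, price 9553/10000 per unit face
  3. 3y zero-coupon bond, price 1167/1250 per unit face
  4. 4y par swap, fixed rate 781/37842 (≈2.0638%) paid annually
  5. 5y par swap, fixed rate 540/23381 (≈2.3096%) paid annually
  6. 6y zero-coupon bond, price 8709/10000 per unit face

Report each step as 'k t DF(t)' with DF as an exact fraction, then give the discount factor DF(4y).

1 1 4867/5000
2 2 9553/10000
3 3 1167/1250
4 4 9219/10000
5 5 223/250
6 6 8709/10000
DF(4y) = 9219/10000 ≈ 0.921900

step 1 [1y] zero: DF = P = 4867/5000 ≈ 0.973400
step 2 [2y] zero: DF = P = 9553/10000 ≈ 0.955300
step 3 [3y] zero: DF = P = 1167/1250 ≈ 0.933600
step 4 [4y] swap r/1=781/37842: DF=(1 − 781/37842·(0.973400+0.955300+0.933600))/(1+781/37842) = 9219/10000 ≈ 0.921900
step 5 [5y] swap r/1=540/23381: DF=(1 − 540/23381·(0.973400+0.955300+0.933600+0.921900))/(1+540/23381) = 223/250 ≈ 0.892000
step 6 [6y] zero: DF = P = 8709/10000 ≈ 0.870900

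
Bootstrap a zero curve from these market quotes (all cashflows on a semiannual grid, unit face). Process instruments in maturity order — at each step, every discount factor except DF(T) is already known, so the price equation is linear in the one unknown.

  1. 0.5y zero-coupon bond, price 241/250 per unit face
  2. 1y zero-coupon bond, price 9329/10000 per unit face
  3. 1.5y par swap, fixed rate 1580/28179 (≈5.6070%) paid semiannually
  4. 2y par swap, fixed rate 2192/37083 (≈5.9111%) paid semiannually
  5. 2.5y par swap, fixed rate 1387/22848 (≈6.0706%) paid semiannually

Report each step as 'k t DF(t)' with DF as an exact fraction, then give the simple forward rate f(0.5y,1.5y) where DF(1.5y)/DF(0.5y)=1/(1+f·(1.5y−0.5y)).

1 1/2 241/250
2 1 9329/10000
3 3/2 921/1000
4 2 1113/1250
5 5/2 8613/10000
f(0.5y,1.5y) = ((241/250)/(921/1000) − 1)/(1) = 43/921 ≈ 4.6688%

step 1 [0.5y] zero: DF = P = 241/250 ≈ 0.964000
step 2 [1y] zero: DF = P = 9329/10000 ≈ 0.932900
step 3 [1.5y] swap r/2=790/28179: DF=(1 − 790/28179·(0.964000+0.932900))/(1+790/28179) = 921/1000 ≈ 0.921000
step 4 [2y] swap r/2=1096/37083: DF=(1 − 1096/37083·(0.964000+0.932900+0.921000))/(1+1096/37083) = 1113/1250 ≈ 0.890400
step 5 [2.5y] swap r/2=1387/45696: DF=(1 − 1387/45696·(0.964000+0.932900+0.921000+0.890400))/(1+1387/45696) = 8613/10000 ≈ 0.861300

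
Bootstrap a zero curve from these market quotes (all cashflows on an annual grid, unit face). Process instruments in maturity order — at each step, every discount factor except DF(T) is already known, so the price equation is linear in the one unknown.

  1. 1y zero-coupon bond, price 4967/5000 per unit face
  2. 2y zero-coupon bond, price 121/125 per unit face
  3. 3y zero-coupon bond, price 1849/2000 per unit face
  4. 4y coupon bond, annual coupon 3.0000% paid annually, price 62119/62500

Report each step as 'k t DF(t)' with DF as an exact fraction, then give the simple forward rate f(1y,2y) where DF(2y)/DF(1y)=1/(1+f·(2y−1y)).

step 1 [1y] zero: DF = P = 4967/5000 ≈ 0.993400
step 2 [2y] zero: DF = P = 121/125 ≈ 0.968000
step 3 [3y] zero: DF = P = 1849/2000 ≈ 0.924500
step 4 [4y] bond c/1=3/100: DF=(62119/62500 − 3/100·(0.993400+0.968000+0.924500))/(1+3/100) = 8809/10000 ≈ 0.880900

1 1 4967/5000
2 2 121/125
3 3 1849/2000
4 4 8809/10000
f(1y,2y) = ((4967/5000)/(121/125) − 1)/(1) = 127/4840 ≈ 2.6240%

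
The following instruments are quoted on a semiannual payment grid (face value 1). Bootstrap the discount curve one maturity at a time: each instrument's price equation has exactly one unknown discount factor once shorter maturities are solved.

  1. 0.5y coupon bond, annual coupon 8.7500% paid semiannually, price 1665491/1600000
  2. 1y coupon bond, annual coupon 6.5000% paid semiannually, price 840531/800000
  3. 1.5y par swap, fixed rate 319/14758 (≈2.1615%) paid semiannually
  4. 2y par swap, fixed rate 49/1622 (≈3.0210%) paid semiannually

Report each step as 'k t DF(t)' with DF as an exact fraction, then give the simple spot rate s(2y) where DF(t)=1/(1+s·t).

step 1 [0.5y] bond c/2=7/160: DF=(1665491/1600000 − 7/160·(0))/(1+7/160) = 9973/10000 ≈ 0.997300
step 2 [1y] bond c/2=13/400: DF=(840531/800000 − 13/400·(0.997300))/(1+13/400) = 4931/5000 ≈ 0.986200
step 3 [1.5y] swap r/2=319/29516: DF=(1 − 319/29516·(0.997300+0.986200))/(1+319/29516) = 9681/10000 ≈ 0.968100
step 4 [2y] swap r/2=49/3244: DF=(1 − 49/3244·(0.997300+0.986200+0.968100))/(1+49/3244) = 2353/2500 ≈ 0.941200

1 1/2 9973/10000
2 1 4931/5000
3 3/2 9681/10000
4 2 2353/2500
s(2y) = (1/(2353/2500) − 1)/(2) = 147/4706 ≈ 3.1237%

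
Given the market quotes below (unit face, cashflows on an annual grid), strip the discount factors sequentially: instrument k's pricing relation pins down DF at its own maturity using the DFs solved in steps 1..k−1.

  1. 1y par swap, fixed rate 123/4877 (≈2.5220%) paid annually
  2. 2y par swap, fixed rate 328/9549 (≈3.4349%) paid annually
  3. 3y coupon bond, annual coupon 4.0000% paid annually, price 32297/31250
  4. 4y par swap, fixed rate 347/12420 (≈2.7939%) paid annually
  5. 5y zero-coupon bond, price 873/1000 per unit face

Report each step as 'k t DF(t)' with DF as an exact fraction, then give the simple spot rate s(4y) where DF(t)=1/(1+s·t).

step 1 [1y] swap r/1=123/4877: DF=(1 − 123/4877·(0))/(1+123/4877) = 4877/5000 ≈ 0.975400
step 2 [2y] swap r/1=328/9549: DF=(1 − 328/9549·(0.975400))/(1+328/9549) = 584/625 ≈ 0.934400
step 3 [3y] bond c/1=1/25: DF=(32297/31250 − 1/25·(0.975400+0.934400))/(1+1/25) = 9203/10000 ≈ 0.920300
step 4 [4y] swap r/1=347/12420: DF=(1 − 347/12420·(0.975400+0.934400+0.920300))/(1+347/12420) = 8959/10000 ≈ 0.895900
step 5 [5y] zero: DF = P = 873/1000 ≈ 0.873000

1 1 4877/5000
2 2 584/625
3 3 9203/10000
4 4 8959/10000
5 5 873/1000
s(4y) = (1/(8959/10000) − 1)/(4) = 1041/35836 ≈ 2.9049%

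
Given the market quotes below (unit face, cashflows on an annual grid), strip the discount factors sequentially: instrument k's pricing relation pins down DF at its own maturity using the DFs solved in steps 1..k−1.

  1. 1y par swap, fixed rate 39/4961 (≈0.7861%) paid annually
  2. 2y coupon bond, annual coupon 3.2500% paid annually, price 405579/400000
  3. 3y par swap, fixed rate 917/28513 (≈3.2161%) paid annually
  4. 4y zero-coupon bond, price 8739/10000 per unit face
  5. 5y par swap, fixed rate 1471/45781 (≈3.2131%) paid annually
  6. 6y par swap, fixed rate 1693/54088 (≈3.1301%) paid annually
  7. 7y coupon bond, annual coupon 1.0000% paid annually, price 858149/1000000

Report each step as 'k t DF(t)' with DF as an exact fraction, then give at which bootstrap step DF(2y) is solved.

1 1 4961/5000
2 2 2377/2500
3 3 9083/10000
4 4 8739/10000
5 5 8529/10000
6 6 8307/10000
7 7 7961/10000
DF(2y) is solved at step 2

step 1 [1y] swap r/1=39/4961: DF=(1 − 39/4961·(0))/(1+39/4961) = 4961/5000 ≈ 0.992200
step 2 [2y] bond c/1=13/400: DF=(405579/400000 − 13/400·(0.992200))/(1+13/400) = 2377/2500 ≈ 0.950800
step 3 [3y] swap r/1=917/28513: DF=(1 − 917/28513·(0.992200+0.950800))/(1+917/28513) = 9083/10000 ≈ 0.908300
step 4 [4y] zero: DF = P = 8739/10000 ≈ 0.873900
step 5 [5y] swap r/1=1471/45781: DF=(1 − 1471/45781·(0.992200+0.950800+0.908300+0.873900))/(1+1471/45781) = 8529/10000 ≈ 0.852900
step 6 [6y] swap r/1=1693/54088: DF=(1 − 1693/54088·(0.992200+0.950800+0.908300+0.873900+0.852900))/(1+1693/54088) = 8307/10000 ≈ 0.830700
step 7 [7y] bond c/1=1/100: DF=(858149/1000000 − 1/100·(0.992200+0.950800+0.908300+0.873900+0.852900+0.830700))/(1+1/100) = 7961/10000 ≈ 0.796100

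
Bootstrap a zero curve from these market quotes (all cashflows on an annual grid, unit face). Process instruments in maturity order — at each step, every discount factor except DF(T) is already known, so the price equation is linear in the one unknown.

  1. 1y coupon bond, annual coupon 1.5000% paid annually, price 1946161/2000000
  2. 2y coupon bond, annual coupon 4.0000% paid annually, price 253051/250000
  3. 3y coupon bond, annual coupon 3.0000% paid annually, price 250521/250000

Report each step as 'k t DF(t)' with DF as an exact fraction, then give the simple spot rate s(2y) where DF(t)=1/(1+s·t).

step 1 [1y] bond c/1=3/200: DF=(1946161/2000000 − 3/200·(0))/(1+3/200) = 9587/10000 ≈ 0.958700
step 2 [2y] bond c/1=1/25: DF=(253051/250000 − 1/25·(0.958700))/(1+1/25) = 2341/2500 ≈ 0.936400
step 3 [3y] bond c/1=3/100: DF=(250521/250000 − 3/100·(0.958700+0.936400))/(1+3/100) = 9177/10000 ≈ 0.917700

1 1 9587/10000
2 2 2341/2500
3 3 9177/10000
s(2y) = (1/(2341/2500) − 1)/(2) = 159/4682 ≈ 3.3960%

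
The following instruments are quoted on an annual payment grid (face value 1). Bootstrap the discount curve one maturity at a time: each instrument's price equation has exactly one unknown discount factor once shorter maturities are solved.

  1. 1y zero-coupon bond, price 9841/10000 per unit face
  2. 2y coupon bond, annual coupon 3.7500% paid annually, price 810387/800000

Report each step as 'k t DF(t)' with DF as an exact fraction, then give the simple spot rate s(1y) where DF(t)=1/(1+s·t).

step 1 [1y] zero: DF = P = 9841/10000 ≈ 0.984100
step 2 [2y] bond c/1=3/80: DF=(810387/800000 − 3/80·(0.984100))/(1+3/80) = 588/625 ≈ 0.940800

1 1 9841/10000
2 2 588/625
s(1y) = (1/(9841/10000) − 1)/(1) = 159/9841 ≈ 1.6157%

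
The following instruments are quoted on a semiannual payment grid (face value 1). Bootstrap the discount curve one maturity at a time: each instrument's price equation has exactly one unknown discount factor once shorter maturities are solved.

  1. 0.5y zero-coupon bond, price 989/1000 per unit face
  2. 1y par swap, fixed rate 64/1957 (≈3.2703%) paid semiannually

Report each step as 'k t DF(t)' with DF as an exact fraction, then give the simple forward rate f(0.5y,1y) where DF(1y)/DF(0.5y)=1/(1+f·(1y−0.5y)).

step 1 [0.5y] zero: DF = P = 989/1000 ≈ 0.989000
step 2 [1y] swap r/2=32/1957: DF=(1 − 32/1957·(0.989000))/(1+32/1957) = 121/125 ≈ 0.968000

1 1/2 989/1000
2 1 121/125
f(0.5y,1y) = ((989/1000)/(121/125) − 1)/(1/2) = 21/484 ≈ 4.3388%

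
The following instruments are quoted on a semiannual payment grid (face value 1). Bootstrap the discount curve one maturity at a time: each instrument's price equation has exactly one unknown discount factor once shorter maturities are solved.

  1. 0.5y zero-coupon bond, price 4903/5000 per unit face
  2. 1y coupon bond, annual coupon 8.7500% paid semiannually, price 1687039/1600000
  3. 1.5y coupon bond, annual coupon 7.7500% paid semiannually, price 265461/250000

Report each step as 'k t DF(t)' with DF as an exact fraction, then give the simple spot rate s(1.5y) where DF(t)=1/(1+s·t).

1 1/2 4903/5000
2 1 9691/10000
3 3/2 1899/2000
s(1.5y) = (1/(1899/2000) − 1)/(3/2) = 202/5697 ≈ 3.5457%

step 1 [0.5y] zero: DF = P = 4903/5000 ≈ 0.980600
step 2 [1y] bond c/2=7/160: DF=(1687039/1600000 − 7/160·(0.980600))/(1+7/160) = 9691/10000 ≈ 0.969100
step 3 [1.5y] bond c/2=31/800: DF=(265461/250000 − 31/800·(0.980600+0.969100))/(1+31/800) = 1899/2000 ≈ 0.949500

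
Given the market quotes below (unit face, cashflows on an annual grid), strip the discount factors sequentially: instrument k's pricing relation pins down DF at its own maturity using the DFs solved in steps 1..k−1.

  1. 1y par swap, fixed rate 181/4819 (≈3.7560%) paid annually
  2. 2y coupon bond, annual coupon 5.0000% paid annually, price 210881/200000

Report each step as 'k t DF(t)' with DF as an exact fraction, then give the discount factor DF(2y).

1 1 4819/5000
2 2 9583/10000
DF(2y) = 9583/10000 ≈ 0.958300

step 1 [1y] swap r/1=181/4819: DF=(1 − 181/4819·(0))/(1+181/4819) = 4819/5000 ≈ 0.963800
step 2 [2y] bond c/1=1/20: DF=(210881/200000 − 1/20·(0.963800))/(1+1/20) = 9583/10000 ≈ 0.958300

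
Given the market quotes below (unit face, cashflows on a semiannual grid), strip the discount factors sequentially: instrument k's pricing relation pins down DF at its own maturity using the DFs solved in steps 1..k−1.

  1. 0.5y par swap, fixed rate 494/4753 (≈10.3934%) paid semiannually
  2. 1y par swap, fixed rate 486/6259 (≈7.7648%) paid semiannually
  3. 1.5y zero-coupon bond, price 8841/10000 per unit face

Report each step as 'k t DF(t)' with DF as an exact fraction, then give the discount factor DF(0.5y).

1 1/2 4753/5000
2 1 9271/10000
3 3/2 8841/10000
DF(0.5y) = 4753/5000 ≈ 0.950600

step 1 [0.5y] swap r/2=247/4753: DF=(1 − 247/4753·(0))/(1+247/4753) = 4753/5000 ≈ 0.950600
step 2 [1y] swap r/2=243/6259: DF=(1 − 243/6259·(0.950600))/(1+243/6259) = 9271/10000 ≈ 0.927100
step 3 [1.5y] zero: DF = P = 8841/10000 ≈ 0.884100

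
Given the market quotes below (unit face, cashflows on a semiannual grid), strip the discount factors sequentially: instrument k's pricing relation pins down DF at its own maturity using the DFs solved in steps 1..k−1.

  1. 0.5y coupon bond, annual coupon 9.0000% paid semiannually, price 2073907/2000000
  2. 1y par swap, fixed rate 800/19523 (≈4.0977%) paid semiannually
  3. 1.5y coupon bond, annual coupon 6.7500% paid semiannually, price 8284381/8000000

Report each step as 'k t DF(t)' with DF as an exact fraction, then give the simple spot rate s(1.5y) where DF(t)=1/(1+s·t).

step 1 [0.5y] bond c/2=9/200: DF=(2073907/2000000 − 9/200·(0))/(1+9/200) = 9923/10000 ≈ 0.992300
step 2 [1y] swap r/2=400/19523: DF=(1 − 400/19523·(0.992300))/(1+400/19523) = 24/25 ≈ 0.960000
step 3 [1.5y] bond c/2=27/800: DF=(8284381/8000000 − 27/800·(0.992300+0.960000))/(1+27/800) = 469/500 ≈ 0.938000

1 1/2 9923/10000
2 1 24/25
3 3/2 469/500
s(1.5y) = (1/(469/500) − 1)/(3/2) = 62/1407 ≈ 4.4065%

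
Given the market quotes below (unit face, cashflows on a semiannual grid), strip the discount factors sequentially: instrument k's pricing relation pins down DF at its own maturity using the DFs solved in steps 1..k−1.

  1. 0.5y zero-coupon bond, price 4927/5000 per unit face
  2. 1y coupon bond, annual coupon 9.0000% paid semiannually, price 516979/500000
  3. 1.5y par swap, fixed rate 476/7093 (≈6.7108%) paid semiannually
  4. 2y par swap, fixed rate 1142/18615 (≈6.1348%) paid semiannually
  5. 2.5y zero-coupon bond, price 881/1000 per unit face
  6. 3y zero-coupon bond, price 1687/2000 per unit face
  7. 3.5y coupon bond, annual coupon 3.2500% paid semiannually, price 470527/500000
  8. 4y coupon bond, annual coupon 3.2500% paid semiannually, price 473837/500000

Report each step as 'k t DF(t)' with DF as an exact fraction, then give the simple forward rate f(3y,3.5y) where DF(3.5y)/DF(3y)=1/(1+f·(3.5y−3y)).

step 1 [0.5y] zero: DF = P = 4927/5000 ≈ 0.985400
step 2 [1y] bond c/2=9/200: DF=(516979/500000 − 9/200·(0.985400))/(1+9/200) = 947/1000 ≈ 0.947000
step 3 [1.5y] swap r/2=238/7093: DF=(1 − 238/7093·(0.985400+0.947000))/(1+238/7093) = 1131/1250 ≈ 0.904800
step 4 [2y] swap r/2=571/18615: DF=(1 − 571/18615·(0.985400+0.947000+0.904800))/(1+571/18615) = 4429/5000 ≈ 0.885800
step 5 [2.5y] zero: DF = P = 881/1000 ≈ 0.881000
step 6 [3y] zero: DF = P = 1687/2000 ≈ 0.843500
step 7 [3.5y] bond c/2=13/800: DF=(470527/500000 − 13/800·(0.985400+0.947000+0.904800+0.885800+0.881000+0.843500))/(1+13/800) = 8389/10000 ≈ 0.838900
step 8 [4y] bond c/2=13/800: DF=(473837/500000 − 13/800·(0.985400+0.947000+0.904800+0.885800+0.881000+0.843500+0.838900))/(1+13/800) = 104/125 ≈ 0.832000

1 1/2 4927/5000
2 1 947/1000
3 3/2 1131/1250
4 2 4429/5000
5 5/2 881/1000
6 3 1687/2000
7 7/2 8389/10000
8 4 104/125
f(3y,3.5y) = ((1687/2000)/(8389/10000) − 1)/(1/2) = 92/8389 ≈ 1.0967%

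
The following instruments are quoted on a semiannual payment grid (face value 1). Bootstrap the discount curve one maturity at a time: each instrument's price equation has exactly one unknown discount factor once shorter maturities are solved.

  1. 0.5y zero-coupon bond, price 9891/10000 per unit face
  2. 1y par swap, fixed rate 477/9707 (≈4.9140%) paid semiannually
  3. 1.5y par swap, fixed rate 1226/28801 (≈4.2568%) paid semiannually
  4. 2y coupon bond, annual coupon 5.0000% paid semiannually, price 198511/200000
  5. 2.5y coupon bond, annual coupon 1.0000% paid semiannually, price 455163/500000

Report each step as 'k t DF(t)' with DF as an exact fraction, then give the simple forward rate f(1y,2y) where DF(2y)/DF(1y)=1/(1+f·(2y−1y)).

step 1 [0.5y] zero: DF = P = 9891/10000 ≈ 0.989100
step 2 [1y] swap r/2=477/19414: DF=(1 − 477/19414·(0.989100))/(1+477/19414) = 9523/10000 ≈ 0.952300
step 3 [1.5y] swap r/2=613/28801: DF=(1 − 613/28801·(0.989100+0.952300))/(1+613/28801) = 9387/10000 ≈ 0.938700
step 4 [2y] bond c/2=1/40: DF=(198511/200000 − 1/40·(0.989100+0.952300+0.938700))/(1+1/40) = 8981/10000 ≈ 0.898100
step 5 [2.5y] bond c/2=1/200: DF=(455163/500000 − 1/200·(0.989100+0.952300+0.938700+0.898100))/(1+1/200) = 887/1000 ≈ 0.887000

1 1/2 9891/10000
2 1 9523/10000
3 3/2 9387/10000
4 2 8981/10000
5 5/2 887/1000
f(1y,2y) = ((9523/10000)/(8981/10000) − 1)/(1) = 542/8981 ≈ 6.0350%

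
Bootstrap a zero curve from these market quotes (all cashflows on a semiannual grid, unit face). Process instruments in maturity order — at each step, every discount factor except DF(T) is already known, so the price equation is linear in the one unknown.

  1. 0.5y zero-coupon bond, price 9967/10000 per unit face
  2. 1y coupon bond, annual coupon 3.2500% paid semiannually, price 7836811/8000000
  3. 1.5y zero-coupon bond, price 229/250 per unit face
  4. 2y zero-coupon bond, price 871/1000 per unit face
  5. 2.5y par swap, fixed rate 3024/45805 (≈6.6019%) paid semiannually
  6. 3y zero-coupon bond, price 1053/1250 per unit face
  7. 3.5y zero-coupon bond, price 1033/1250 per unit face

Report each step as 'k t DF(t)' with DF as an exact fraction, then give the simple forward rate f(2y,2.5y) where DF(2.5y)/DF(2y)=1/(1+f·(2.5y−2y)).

step 1 [0.5y] zero: DF = P = 9967/10000 ≈ 0.996700
step 2 [1y] bond c/2=13/800: DF=(7836811/8000000 − 13/800·(0.996700))/(1+13/800) = 237/250 ≈ 0.948000
step 3 [1.5y] zero: DF = P = 229/250 ≈ 0.916000
step 4 [2y] zero: DF = P = 871/1000 ≈ 0.871000
step 5 [2.5y] swap r/2=1512/45805: DF=(1 − 1512/45805·(0.996700+0.948000+0.916000+0.871000))/(1+1512/45805) = 1061/1250 ≈ 0.848800
step 6 [3y] zero: DF = P = 1053/1250 ≈ 0.842400
step 7 [3.5y] zero: DF = P = 1033/1250 ≈ 0.826400

1 1/2 9967/10000
2 1 237/250
3 3/2 229/250
4 2 871/1000
5 5/2 1061/1250
6 3 1053/1250
7 7/2 1033/1250
f(2y,2.5y) = ((871/1000)/(1061/1250) − 1)/(1/2) = 111/2122 ≈ 5.2309%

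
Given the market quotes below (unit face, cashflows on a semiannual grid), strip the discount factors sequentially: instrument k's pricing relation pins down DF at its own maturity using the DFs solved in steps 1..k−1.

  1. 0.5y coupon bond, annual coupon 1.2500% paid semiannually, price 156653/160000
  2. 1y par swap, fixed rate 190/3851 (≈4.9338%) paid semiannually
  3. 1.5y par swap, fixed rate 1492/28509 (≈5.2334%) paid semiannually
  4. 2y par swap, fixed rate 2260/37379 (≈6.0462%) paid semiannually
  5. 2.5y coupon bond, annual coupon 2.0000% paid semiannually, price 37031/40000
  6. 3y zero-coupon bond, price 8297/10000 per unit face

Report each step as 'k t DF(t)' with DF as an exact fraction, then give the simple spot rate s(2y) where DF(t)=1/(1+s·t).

1 1/2 973/1000
2 1 381/400
3 3/2 4627/5000
4 2 887/1000
5 5/2 2199/2500
6 3 8297/10000
s(2y) = (1/(887/1000) − 1)/(2) = 113/1774 ≈ 6.3698%

step 1 [0.5y] bond c/2=1/160: DF=(156653/160000 − 1/160·(0))/(1+1/160) = 973/1000 ≈ 0.973000
step 2 [1y] swap r/2=95/3851: DF=(1 − 95/3851·(0.973000))/(1+95/3851) = 381/400 ≈ 0.952500
step 3 [1.5y] swap r/2=746/28509: DF=(1 − 746/28509·(0.973000+0.952500))/(1+746/28509) = 4627/5000 ≈ 0.925400
step 4 [2y] swap r/2=1130/37379: DF=(1 − 1130/37379·(0.973000+0.952500+0.925400))/(1+1130/37379) = 887/1000 ≈ 0.887000
step 5 [2.5y] bond c/2=1/100: DF=(37031/40000 − 1/100·(0.973000+0.952500+0.925400+0.887000))/(1+1/100) = 2199/2500 ≈ 0.879600
step 6 [3y] zero: DF = P = 8297/10000 ≈ 0.829700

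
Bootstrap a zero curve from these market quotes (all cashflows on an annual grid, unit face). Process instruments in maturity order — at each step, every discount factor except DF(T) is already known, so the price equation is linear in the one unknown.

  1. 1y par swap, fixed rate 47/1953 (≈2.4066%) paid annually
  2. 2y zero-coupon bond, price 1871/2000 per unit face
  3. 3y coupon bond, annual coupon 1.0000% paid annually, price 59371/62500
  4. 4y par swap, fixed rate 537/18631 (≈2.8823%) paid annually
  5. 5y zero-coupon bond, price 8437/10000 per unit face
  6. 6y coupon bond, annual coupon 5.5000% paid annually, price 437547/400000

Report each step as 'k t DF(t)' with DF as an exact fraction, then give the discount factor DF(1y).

step 1 [1y] swap r/1=47/1953: DF=(1 − 47/1953·(0))/(1+47/1953) = 1953/2000 ≈ 0.976500
step 2 [2y] zero: DF = P = 1871/2000 ≈ 0.935500
step 3 [3y] bond c/1=1/100: DF=(59371/62500 − 1/100·(0.976500+0.935500))/(1+1/100) = 576/625 ≈ 0.921600
step 4 [4y] swap r/1=537/18631: DF=(1 − 537/18631·(0.976500+0.935500+0.921600))/(1+537/18631) = 4463/5000 ≈ 0.892600
step 5 [5y] zero: DF = P = 8437/10000 ≈ 0.843700
step 6 [6y] bond c/1=11/200: DF=(437547/400000 − 11/200·(0.976500+0.935500+0.921600+0.892600+0.843700))/(1+11/200) = 3993/5000 ≈ 0.798600

1 1 1953/2000
2 2 1871/2000
3 3 576/625
4 4 4463/5000
5 5 8437/10000
6 6 3993/5000
DF(1y) = 1953/2000 ≈ 0.976500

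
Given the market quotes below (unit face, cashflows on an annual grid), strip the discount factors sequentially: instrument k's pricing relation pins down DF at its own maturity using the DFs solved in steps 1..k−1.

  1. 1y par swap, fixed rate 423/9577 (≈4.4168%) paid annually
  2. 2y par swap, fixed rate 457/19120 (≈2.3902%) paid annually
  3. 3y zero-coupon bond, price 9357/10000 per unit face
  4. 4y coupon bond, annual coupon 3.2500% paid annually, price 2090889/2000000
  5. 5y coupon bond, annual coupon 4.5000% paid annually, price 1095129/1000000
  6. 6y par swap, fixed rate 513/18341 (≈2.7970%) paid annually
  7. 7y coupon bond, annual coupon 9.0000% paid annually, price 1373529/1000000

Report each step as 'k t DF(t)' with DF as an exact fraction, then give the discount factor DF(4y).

step 1 [1y] swap r/1=423/9577: DF=(1 − 423/9577·(0))/(1+423/9577) = 9577/10000 ≈ 0.957700
step 2 [2y] swap r/1=457/19120: DF=(1 − 457/19120·(0.957700))/(1+457/19120) = 9543/10000 ≈ 0.954300
step 3 [3y] zero: DF = P = 9357/10000 ≈ 0.935700
step 4 [4y] bond c/1=13/400: DF=(2090889/2000000 − 13/400·(0.957700+0.954300+0.935700))/(1+13/400) = 9229/10000 ≈ 0.922900
step 5 [5y] bond c/1=9/200: DF=(1095129/1000000 − 9/200·(0.957700+0.954300+0.935700+0.922900))/(1+9/200) = 1107/1250 ≈ 0.885600
step 6 [6y] swap r/1=513/18341: DF=(1 − 513/18341·(0.957700+0.954300+0.935700+0.922900+0.885600))/(1+513/18341) = 8461/10000 ≈ 0.846100
step 7 [7y] bond c/1=9/100: DF=(1373529/1000000 − 9/100·(0.957700+0.954300+0.935700+0.922900+0.885600+0.846100))/(1+9/100) = 4029/5000 ≈ 0.805800

1 1 9577/10000
2 2 9543/10000
3 3 9357/10000
4 4 9229/10000
5 5 1107/1250
6 6 8461/10000
7 7 4029/5000
DF(4y) = 9229/10000 ≈ 0.922900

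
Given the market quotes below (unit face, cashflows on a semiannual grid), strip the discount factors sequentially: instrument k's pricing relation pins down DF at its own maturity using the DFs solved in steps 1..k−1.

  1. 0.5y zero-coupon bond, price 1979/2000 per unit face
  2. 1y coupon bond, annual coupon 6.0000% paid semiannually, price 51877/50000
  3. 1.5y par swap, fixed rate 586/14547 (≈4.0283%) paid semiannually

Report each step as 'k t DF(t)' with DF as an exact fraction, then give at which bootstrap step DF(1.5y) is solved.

1 1/2 1979/2000
2 1 1957/2000
3 3/2 4707/5000
DF(1.5y) is solved at step 3

step 1 [0.5y] zero: DF = P = 1979/2000 ≈ 0.989500
step 2 [1y] bond c/2=3/100: DF=(51877/50000 − 3/100·(0.989500))/(1+3/100) = 1957/2000 ≈ 0.978500
step 3 [1.5y] swap r/2=293/14547: DF=(1 − 293/14547·(0.989500+0.978500))/(1+293/14547) = 4707/5000 ≈ 0.941400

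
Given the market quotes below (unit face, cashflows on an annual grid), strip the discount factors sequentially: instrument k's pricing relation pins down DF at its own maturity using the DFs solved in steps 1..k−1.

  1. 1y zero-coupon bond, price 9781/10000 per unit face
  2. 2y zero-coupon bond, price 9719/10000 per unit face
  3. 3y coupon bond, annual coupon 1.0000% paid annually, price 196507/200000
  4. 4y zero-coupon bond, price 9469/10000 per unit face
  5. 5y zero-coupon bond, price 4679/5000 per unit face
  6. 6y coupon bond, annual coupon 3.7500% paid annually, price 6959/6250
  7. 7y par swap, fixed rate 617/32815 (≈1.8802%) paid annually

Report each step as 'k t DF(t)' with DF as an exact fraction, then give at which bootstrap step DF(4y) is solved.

step 1 [1y] zero: DF = P = 9781/10000 ≈ 0.978100
step 2 [2y] zero: DF = P = 9719/10000 ≈ 0.971900
step 3 [3y] bond c/1=1/100: DF=(196507/200000 − 1/100·(0.978100+0.971900))/(1+1/100) = 1907/2000 ≈ 0.953500
step 4 [4y] zero: DF = P = 9469/10000 ≈ 0.946900
step 5 [5y] zero: DF = P = 4679/5000 ≈ 0.935800
step 6 [6y] bond c/1=3/80: DF=(6959/6250 − 3/80·(0.978100+0.971900+0.953500+0.946900+0.935800))/(1+3/80) = 4501/5000 ≈ 0.900200
step 7 [7y] swap r/1=617/32815: DF=(1 − 617/32815·(0.978100+0.971900+0.953500+0.946900+0.935800+0.900200))/(1+617/32815) = 4383/5000 ≈ 0.876600

1 1 9781/10000
2 2 9719/10000
3 3 1907/2000
4 4 9469/10000
5 5 4679/5000
6 6 4501/5000
7 7 4383/5000
DF(4y) is solved at step 4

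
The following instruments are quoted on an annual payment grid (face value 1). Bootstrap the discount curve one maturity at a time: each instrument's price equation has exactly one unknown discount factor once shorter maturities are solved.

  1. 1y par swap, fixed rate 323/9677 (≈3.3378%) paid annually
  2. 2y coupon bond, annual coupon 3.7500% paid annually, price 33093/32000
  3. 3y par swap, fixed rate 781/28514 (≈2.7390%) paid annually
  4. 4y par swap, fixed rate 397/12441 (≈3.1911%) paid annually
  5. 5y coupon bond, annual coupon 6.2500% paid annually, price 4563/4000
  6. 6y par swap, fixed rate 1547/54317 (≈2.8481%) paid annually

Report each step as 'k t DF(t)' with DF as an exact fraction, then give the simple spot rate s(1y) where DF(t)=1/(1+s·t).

step 1 [1y] swap r/1=323/9677: DF=(1 − 323/9677·(0))/(1+323/9677) = 9677/10000 ≈ 0.967700
step 2 [2y] bond c/1=3/80: DF=(33093/32000 − 3/80·(0.967700))/(1+3/80) = 4809/5000 ≈ 0.961800
step 3 [3y] swap r/1=781/28514: DF=(1 − 781/28514·(0.967700+0.961800))/(1+781/28514) = 9219/10000 ≈ 0.921900
step 4 [4y] swap r/1=397/12441: DF=(1 − 397/12441·(0.967700+0.961800+0.921900))/(1+397/12441) = 8809/10000 ≈ 0.880900
step 5 [5y] bond c/1=1/16: DF=(4563/4000 − 1/16·(0.967700+0.961800+0.921900+0.880900))/(1+1/16) = 8541/10000 ≈ 0.854100
step 6 [6y] swap r/1=1547/54317: DF=(1 − 1547/54317·(0.967700+0.961800+0.921900+0.880900+0.854100))/(1+1547/54317) = 8453/10000 ≈ 0.845300

1 1 9677/10000
2 2 4809/5000
3 3 9219/10000
4 4 8809/10000
5 5 8541/10000
6 6 8453/10000
s(1y) = (1/(9677/10000) − 1)/(1) = 323/9677 ≈ 3.3378%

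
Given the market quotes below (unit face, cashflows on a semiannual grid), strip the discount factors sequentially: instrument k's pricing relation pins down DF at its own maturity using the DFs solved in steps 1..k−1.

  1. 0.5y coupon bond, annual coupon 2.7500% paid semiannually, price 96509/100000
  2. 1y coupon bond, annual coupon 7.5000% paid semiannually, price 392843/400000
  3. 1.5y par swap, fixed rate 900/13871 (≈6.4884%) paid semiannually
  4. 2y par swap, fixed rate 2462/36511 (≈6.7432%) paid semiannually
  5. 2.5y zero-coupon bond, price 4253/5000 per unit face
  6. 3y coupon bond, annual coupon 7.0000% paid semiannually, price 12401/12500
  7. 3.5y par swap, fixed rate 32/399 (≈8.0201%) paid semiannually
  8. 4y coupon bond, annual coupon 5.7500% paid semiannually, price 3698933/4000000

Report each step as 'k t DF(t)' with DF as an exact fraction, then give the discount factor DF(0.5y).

1 1/2 119/125
2 1 4561/5000
3 3/2 91/100
4 2 8769/10000
5 5/2 4253/5000
6 3 8063/10000
7 7/2 473/625
8 4 3647/5000
DF(0.5y) = 119/125 ≈ 0.952000

step 1 [0.5y] bond c/2=11/800: DF=(96509/100000 − 11/800·(0))/(1+11/800) = 119/125 ≈ 0.952000
step 2 [1y] bond c/2=3/80: DF=(392843/400000 − 3/80·(0.952000))/(1+3/80) = 4561/5000 ≈ 0.912200
step 3 [1.5y] swap r/2=450/13871: DF=(1 − 450/13871·(0.952000+0.912200))/(1+450/13871) = 91/100 ≈ 0.910000
step 4 [2y] swap r/2=1231/36511: DF=(1 − 1231/36511·(0.952000+0.912200+0.910000))/(1+1231/36511) = 8769/10000 ≈ 0.876900
step 5 [2.5y] zero: DF = P = 4253/5000 ≈ 0.850600
step 6 [3y] bond c/2=7/200: DF=(12401/12500 − 7/200·(0.952000+0.912200+0.910000+0.876900+0.850600))/(1+7/200) = 8063/10000 ≈ 0.806300
step 7 [3.5y] swap r/2=16/399: DF=(1 − 16/399·(0.952000+0.912200+0.910000+0.876900+0.850600+0.806300))/(1+16/399) = 473/625 ≈ 0.756800
step 8 [4y] bond c/2=23/800: DF=(3698933/4000000 − 23/800·(0.952000+0.912200+0.910000+0.876900+0.850600+0.806300+0.756800))/(1+23/800) = 3647/5000 ≈ 0.729400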